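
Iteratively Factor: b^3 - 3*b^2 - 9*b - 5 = (b + 1)*(b^2 - 4*b - 5) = (b + 1)^2*(b - 5)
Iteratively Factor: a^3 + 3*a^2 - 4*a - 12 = (a + 3)*(a^2 - 4) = (a - 2)*(a + 3)*(a + 2)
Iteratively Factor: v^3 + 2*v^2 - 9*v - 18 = (v - 3)*(v^2 + 5*v + 6) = (v - 3)*(v + 3)*(v + 2)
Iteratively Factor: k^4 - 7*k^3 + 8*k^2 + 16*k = (k + 1)*(k^3 - 8*k^2 + 16*k) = (k - 4)*(k + 1)*(k^2 - 4*k) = (k - 4)^2*(k + 1)*(k)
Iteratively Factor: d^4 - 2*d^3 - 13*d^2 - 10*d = (d - 5)*(d^3 + 3*d^2 + 2*d) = (d - 5)*(d + 2)*(d^2 + d) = d*(d - 5)*(d + 2)*(d + 1)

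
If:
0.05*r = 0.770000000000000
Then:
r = 15.40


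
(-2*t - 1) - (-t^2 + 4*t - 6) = t^2 - 6*t + 5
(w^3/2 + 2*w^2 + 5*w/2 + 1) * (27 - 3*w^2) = -3*w^5/2 - 6*w^4 + 6*w^3 + 51*w^2 + 135*w/2 + 27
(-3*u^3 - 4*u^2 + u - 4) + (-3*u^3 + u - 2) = -6*u^3 - 4*u^2 + 2*u - 6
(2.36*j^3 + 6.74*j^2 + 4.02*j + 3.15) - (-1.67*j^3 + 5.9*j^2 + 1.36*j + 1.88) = 4.03*j^3 + 0.84*j^2 + 2.66*j + 1.27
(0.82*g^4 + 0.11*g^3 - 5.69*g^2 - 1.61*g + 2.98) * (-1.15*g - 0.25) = -0.943*g^5 - 0.3315*g^4 + 6.516*g^3 + 3.274*g^2 - 3.0245*g - 0.745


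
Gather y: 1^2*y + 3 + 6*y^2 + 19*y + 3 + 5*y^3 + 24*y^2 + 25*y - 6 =5*y^3 + 30*y^2 + 45*y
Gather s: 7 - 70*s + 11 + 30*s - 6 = 12 - 40*s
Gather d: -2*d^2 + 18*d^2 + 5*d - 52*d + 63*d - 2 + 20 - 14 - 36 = 16*d^2 + 16*d - 32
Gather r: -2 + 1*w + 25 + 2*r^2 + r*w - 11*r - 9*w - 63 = 2*r^2 + r*(w - 11) - 8*w - 40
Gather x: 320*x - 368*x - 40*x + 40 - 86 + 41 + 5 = -88*x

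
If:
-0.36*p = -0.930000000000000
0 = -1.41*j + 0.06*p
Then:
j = 0.11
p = 2.58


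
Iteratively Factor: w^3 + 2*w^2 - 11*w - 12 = (w + 1)*(w^2 + w - 12) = (w - 3)*(w + 1)*(w + 4)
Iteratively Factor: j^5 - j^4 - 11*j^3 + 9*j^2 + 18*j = (j + 1)*(j^4 - 2*j^3 - 9*j^2 + 18*j) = (j - 3)*(j + 1)*(j^3 + j^2 - 6*j) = j*(j - 3)*(j + 1)*(j^2 + j - 6) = j*(j - 3)*(j + 1)*(j + 3)*(j - 2)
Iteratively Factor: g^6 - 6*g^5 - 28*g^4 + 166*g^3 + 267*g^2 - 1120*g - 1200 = (g - 5)*(g^5 - g^4 - 33*g^3 + g^2 + 272*g + 240) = (g - 5)*(g + 4)*(g^4 - 5*g^3 - 13*g^2 + 53*g + 60) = (g - 5)*(g + 1)*(g + 4)*(g^3 - 6*g^2 - 7*g + 60) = (g - 5)*(g + 1)*(g + 3)*(g + 4)*(g^2 - 9*g + 20) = (g - 5)*(g - 4)*(g + 1)*(g + 3)*(g + 4)*(g - 5)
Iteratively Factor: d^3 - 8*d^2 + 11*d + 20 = (d - 4)*(d^2 - 4*d - 5) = (d - 5)*(d - 4)*(d + 1)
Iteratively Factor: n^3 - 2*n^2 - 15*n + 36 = (n + 4)*(n^2 - 6*n + 9) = (n - 3)*(n + 4)*(n - 3)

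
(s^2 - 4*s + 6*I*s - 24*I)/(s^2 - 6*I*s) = (s^2 - 4*s + 6*I*s - 24*I)/(s*(s - 6*I))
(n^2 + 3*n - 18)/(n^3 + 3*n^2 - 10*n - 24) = (n + 6)/(n^2 + 6*n + 8)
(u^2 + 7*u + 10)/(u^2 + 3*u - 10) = (u + 2)/(u - 2)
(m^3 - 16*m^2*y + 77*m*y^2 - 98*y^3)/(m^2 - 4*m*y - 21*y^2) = (m^2 - 9*m*y + 14*y^2)/(m + 3*y)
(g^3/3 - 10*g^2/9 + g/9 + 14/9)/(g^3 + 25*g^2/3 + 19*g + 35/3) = (3*g^2 - 13*g + 14)/(3*(3*g^2 + 22*g + 35))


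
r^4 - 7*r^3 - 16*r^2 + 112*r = r*(r - 7)*(r - 4)*(r + 4)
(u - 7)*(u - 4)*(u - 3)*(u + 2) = u^4 - 12*u^3 + 33*u^2 + 38*u - 168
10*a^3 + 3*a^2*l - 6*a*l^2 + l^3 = (-5*a + l)*(-2*a + l)*(a + l)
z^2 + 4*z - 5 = (z - 1)*(z + 5)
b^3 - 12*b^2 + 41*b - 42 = (b - 7)*(b - 3)*(b - 2)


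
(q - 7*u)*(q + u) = q^2 - 6*q*u - 7*u^2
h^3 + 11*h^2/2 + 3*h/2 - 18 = (h - 3/2)*(h + 3)*(h + 4)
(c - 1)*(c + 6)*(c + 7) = c^3 + 12*c^2 + 29*c - 42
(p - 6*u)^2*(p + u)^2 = p^4 - 10*p^3*u + 13*p^2*u^2 + 60*p*u^3 + 36*u^4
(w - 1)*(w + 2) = w^2 + w - 2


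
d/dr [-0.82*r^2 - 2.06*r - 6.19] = -1.64*r - 2.06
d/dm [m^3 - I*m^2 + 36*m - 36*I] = 3*m^2 - 2*I*m + 36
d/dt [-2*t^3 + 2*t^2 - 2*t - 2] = -6*t^2 + 4*t - 2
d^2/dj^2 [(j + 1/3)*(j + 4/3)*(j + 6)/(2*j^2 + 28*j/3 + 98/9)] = 81*(1 - 9*j)/(81*j^4 + 756*j^3 + 2646*j^2 + 4116*j + 2401)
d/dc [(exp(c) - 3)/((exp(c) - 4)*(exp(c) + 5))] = (-exp(2*c) + 6*exp(c) - 17)*exp(c)/(exp(4*c) + 2*exp(3*c) - 39*exp(2*c) - 40*exp(c) + 400)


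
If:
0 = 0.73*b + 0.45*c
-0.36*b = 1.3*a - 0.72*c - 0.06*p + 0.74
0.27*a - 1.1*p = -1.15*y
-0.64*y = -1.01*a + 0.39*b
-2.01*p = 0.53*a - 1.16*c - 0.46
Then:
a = 0.19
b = -0.62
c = 1.00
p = 0.76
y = 0.68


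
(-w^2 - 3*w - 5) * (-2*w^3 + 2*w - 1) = 2*w^5 + 6*w^4 + 8*w^3 - 5*w^2 - 7*w + 5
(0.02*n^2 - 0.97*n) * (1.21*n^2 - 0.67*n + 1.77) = 0.0242*n^4 - 1.1871*n^3 + 0.6853*n^2 - 1.7169*n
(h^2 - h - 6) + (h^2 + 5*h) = 2*h^2 + 4*h - 6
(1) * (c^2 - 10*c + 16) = c^2 - 10*c + 16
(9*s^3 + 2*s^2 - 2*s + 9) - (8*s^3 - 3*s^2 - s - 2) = s^3 + 5*s^2 - s + 11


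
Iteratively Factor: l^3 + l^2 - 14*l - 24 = (l + 3)*(l^2 - 2*l - 8) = (l + 2)*(l + 3)*(l - 4)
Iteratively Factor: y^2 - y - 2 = (y - 2)*(y + 1)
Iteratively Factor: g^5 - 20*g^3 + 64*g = (g + 4)*(g^4 - 4*g^3 - 4*g^2 + 16*g) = (g + 2)*(g + 4)*(g^3 - 6*g^2 + 8*g) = (g - 2)*(g + 2)*(g + 4)*(g^2 - 4*g) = (g - 4)*(g - 2)*(g + 2)*(g + 4)*(g)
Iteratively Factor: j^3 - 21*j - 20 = (j + 1)*(j^2 - j - 20) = (j - 5)*(j + 1)*(j + 4)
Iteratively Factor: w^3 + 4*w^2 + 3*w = (w)*(w^2 + 4*w + 3) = w*(w + 3)*(w + 1)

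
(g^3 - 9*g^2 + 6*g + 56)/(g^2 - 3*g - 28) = (g^2 - 2*g - 8)/(g + 4)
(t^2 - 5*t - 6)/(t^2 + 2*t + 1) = (t - 6)/(t + 1)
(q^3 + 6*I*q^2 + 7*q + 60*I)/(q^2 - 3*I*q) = q + 9*I - 20/q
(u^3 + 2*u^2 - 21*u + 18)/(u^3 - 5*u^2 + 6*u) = (u^2 + 5*u - 6)/(u*(u - 2))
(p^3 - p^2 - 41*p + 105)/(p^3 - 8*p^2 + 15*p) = (p + 7)/p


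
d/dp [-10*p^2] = -20*p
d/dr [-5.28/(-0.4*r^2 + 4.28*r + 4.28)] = (22.5984 - 4.224*r)/(-0.4*r^2 + 4.28*r + 4.28)^2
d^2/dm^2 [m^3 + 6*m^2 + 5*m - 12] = 6*m + 12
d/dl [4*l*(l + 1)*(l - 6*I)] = 12*l^2 + l*(8 - 48*I) - 24*I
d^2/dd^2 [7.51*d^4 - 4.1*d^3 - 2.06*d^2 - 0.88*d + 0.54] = 90.12*d^2 - 24.6*d - 4.12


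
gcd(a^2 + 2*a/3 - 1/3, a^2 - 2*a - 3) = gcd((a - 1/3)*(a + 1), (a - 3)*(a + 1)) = a + 1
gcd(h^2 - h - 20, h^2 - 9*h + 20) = h - 5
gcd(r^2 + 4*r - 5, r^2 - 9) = 1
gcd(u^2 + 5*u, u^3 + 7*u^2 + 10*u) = u^2 + 5*u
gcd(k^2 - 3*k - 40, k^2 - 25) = k + 5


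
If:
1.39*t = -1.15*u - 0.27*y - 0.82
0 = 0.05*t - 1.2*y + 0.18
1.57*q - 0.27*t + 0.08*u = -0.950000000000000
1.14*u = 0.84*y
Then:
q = -0.73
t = -0.69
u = 0.09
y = 0.12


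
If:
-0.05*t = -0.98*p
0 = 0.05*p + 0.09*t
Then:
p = 0.00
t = 0.00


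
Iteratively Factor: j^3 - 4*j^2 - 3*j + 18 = (j - 3)*(j^2 - j - 6) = (j - 3)^2*(j + 2)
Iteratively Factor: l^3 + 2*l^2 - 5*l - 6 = (l - 2)*(l^2 + 4*l + 3) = (l - 2)*(l + 3)*(l + 1)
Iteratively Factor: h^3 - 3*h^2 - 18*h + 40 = (h - 2)*(h^2 - h - 20) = (h - 5)*(h - 2)*(h + 4)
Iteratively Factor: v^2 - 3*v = (v)*(v - 3)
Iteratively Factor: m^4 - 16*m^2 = (m)*(m^3 - 16*m) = m*(m - 4)*(m^2 + 4*m) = m*(m - 4)*(m + 4)*(m)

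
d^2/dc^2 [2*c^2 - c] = 4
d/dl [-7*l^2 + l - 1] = 1 - 14*l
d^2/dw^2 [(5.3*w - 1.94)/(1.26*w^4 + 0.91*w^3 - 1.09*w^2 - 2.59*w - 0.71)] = (100.97136*w^7 + 35.6328*w^6 - 84.07266*w^5 + 100.91466*w^4 + 188.51716*w^3 + 33.870504*w^2 - 64.991508*w - 42.517036)/(2.000376*w^12 + 4.334148*w^11 - 2.061234*w^10 - 19.080845*w^9 - 19.416621*w^8 + 13.267296*w^7 + 43.562546*w^6 + 27.209154*w^5 - 12.520248*w^4 - 28.024192*w^3 - 15.93666*w^2 - 3.916857*w - 0.357911)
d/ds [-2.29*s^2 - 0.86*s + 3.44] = -4.58*s - 0.86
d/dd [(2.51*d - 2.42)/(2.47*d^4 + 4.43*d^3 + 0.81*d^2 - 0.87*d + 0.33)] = (-18.5991*d^4 + 1.67100000000001*d^3 + 30.1287*d^2 + 3.9204*d - 1.2771)/(6.1009*d^8 + 21.8842*d^7 + 23.6263*d^6 + 2.8788*d^5 - 5.4219*d^4 + 1.5144*d^3 + 1.2915*d^2 - 0.5742*d + 0.1089)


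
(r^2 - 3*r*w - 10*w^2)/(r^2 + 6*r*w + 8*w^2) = (r - 5*w)/(r + 4*w)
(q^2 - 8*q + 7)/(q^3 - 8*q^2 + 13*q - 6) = (q - 7)/(q^2 - 7*q + 6)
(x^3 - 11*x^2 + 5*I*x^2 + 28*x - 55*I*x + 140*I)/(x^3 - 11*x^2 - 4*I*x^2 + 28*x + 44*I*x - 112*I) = (x + 5*I)/(x - 4*I)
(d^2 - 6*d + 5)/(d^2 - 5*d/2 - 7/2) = 2*(-d^2 + 6*d - 5)/(-2*d^2 + 5*d + 7)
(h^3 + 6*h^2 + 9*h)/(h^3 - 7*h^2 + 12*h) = (h^2 + 6*h + 9)/(h^2 - 7*h + 12)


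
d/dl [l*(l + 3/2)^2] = 3*l^2 + 6*l + 9/4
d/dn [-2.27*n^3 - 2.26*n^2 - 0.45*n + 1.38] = -6.81*n^2 - 4.52*n - 0.45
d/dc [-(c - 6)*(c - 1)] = 7 - 2*c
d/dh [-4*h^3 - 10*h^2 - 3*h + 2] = -12*h^2 - 20*h - 3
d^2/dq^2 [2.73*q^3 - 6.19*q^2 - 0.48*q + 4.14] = 16.38*q - 12.38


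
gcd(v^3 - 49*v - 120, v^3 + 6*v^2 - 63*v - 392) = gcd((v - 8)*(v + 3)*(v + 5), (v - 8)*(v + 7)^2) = v - 8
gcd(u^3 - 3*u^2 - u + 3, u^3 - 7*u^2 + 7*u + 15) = u^2 - 2*u - 3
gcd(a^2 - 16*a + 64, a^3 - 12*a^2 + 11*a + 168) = a - 8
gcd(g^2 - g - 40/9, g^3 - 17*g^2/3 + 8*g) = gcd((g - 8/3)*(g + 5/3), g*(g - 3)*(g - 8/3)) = g - 8/3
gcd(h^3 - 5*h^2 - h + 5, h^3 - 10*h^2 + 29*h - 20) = h^2 - 6*h + 5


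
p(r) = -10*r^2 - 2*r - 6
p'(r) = -20*r - 2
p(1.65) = -36.52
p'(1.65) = -35.00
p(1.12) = -20.78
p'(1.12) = -24.40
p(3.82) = -159.56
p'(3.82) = -78.40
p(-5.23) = -269.07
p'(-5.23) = 102.60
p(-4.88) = -234.38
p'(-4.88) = 95.60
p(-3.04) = -92.34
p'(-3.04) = 58.80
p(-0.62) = -8.60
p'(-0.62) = 10.40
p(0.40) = -8.40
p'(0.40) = -10.00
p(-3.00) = -90.00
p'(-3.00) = 58.00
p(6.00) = -378.00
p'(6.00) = -122.00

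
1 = 1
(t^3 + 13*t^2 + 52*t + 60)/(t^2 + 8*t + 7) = (t^3 + 13*t^2 + 52*t + 60)/(t^2 + 8*t + 7)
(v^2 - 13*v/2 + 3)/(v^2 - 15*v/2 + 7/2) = (v - 6)/(v - 7)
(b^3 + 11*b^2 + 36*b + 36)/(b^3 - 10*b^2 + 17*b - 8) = (b^3 + 11*b^2 + 36*b + 36)/(b^3 - 10*b^2 + 17*b - 8)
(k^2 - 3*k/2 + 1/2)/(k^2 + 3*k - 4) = (k - 1/2)/(k + 4)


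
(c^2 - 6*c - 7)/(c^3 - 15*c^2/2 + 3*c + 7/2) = 2*(c + 1)/(2*c^2 - c - 1)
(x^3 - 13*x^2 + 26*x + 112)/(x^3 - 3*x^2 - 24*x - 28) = (x - 8)/(x + 2)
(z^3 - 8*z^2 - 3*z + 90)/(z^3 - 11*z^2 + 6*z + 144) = (z - 5)/(z - 8)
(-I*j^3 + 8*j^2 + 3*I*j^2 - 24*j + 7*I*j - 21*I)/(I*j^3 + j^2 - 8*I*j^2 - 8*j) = (-j^3 + j^2*(3 - 8*I) + j*(7 + 24*I) - 21)/(j*(j^2 - j*(8 + I) + 8*I))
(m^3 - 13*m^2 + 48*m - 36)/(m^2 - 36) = (m^2 - 7*m + 6)/(m + 6)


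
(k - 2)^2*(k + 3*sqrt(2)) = k^3 - 4*k^2 + 3*sqrt(2)*k^2 - 12*sqrt(2)*k + 4*k + 12*sqrt(2)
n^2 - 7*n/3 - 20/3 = (n - 4)*(n + 5/3)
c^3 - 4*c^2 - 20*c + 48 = (c - 6)*(c - 2)*(c + 4)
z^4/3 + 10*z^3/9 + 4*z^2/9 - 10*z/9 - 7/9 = (z/3 + 1/3)*(z - 1)*(z + 1)*(z + 7/3)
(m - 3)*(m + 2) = m^2 - m - 6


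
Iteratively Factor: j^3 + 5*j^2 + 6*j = (j + 2)*(j^2 + 3*j) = j*(j + 2)*(j + 3)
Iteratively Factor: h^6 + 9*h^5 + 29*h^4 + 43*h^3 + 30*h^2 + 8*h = (h + 1)*(h^5 + 8*h^4 + 21*h^3 + 22*h^2 + 8*h) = (h + 1)*(h + 4)*(h^4 + 4*h^3 + 5*h^2 + 2*h) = (h + 1)^2*(h + 4)*(h^3 + 3*h^2 + 2*h) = (h + 1)^3*(h + 4)*(h^2 + 2*h) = (h + 1)^3*(h + 2)*(h + 4)*(h)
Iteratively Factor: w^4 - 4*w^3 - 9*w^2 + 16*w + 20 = (w + 1)*(w^3 - 5*w^2 - 4*w + 20) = (w - 5)*(w + 1)*(w^2 - 4) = (w - 5)*(w + 1)*(w + 2)*(w - 2)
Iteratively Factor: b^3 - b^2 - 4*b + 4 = (b + 2)*(b^2 - 3*b + 2) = (b - 1)*(b + 2)*(b - 2)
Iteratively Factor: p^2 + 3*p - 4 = (p + 4)*(p - 1)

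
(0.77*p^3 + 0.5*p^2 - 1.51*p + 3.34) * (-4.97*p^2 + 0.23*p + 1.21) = -3.8269*p^5 - 2.3079*p^4 + 8.5514*p^3 - 16.3421*p^2 - 1.0589*p + 4.0414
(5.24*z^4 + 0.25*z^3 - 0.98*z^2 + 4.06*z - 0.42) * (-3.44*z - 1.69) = -18.0256*z^5 - 9.7156*z^4 + 2.9487*z^3 - 12.3102*z^2 - 5.4166*z + 0.7098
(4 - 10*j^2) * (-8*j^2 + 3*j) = 80*j^4 - 30*j^3 - 32*j^2 + 12*j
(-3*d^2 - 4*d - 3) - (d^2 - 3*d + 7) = -4*d^2 - d - 10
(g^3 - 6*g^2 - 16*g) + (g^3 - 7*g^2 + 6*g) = 2*g^3 - 13*g^2 - 10*g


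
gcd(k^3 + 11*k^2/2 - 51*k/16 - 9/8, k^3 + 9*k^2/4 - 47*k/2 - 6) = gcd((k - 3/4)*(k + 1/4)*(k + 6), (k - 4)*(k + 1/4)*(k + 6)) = k^2 + 25*k/4 + 3/2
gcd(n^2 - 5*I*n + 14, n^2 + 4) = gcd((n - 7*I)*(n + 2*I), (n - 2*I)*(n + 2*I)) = n + 2*I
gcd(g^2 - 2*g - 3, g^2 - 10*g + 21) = g - 3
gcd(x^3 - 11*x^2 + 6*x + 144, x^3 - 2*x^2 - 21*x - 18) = x^2 - 3*x - 18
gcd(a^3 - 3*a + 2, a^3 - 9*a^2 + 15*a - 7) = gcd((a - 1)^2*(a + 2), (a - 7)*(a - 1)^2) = a^2 - 2*a + 1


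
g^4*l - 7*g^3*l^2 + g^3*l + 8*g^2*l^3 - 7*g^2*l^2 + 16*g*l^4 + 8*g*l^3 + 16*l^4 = (g - 4*l)^2*(g + l)*(g*l + l)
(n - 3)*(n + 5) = n^2 + 2*n - 15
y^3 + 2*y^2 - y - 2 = (y - 1)*(y + 1)*(y + 2)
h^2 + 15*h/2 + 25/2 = (h + 5/2)*(h + 5)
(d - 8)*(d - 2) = d^2 - 10*d + 16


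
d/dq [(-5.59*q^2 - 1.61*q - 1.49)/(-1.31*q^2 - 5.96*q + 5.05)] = (31.2073*q^2 - 60.3628*q - 17.0109)/(1.7161*q^4 + 15.6152*q^3 + 22.2906*q^2 - 60.196*q + 25.5025)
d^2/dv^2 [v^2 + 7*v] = 2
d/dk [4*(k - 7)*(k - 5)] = 8*k - 48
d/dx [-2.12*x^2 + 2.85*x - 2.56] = 2.85 - 4.24*x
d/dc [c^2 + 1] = 2*c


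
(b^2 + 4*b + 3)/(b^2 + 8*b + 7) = (b + 3)/(b + 7)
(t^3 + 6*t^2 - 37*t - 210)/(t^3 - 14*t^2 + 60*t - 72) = (t^2 + 12*t + 35)/(t^2 - 8*t + 12)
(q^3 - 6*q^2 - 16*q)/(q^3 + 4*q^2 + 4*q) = (q - 8)/(q + 2)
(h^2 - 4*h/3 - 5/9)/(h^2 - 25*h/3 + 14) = (9*h^2 - 12*h - 5)/(3*(3*h^2 - 25*h + 42))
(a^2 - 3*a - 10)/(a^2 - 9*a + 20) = (a + 2)/(a - 4)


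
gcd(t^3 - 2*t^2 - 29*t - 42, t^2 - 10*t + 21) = t - 7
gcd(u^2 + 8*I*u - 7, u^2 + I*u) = u + I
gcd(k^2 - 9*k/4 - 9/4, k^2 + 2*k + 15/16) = k + 3/4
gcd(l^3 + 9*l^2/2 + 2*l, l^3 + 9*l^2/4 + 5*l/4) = l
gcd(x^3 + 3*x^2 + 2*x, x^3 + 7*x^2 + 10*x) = x^2 + 2*x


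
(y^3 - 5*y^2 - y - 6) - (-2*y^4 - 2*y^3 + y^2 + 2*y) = 2*y^4 + 3*y^3 - 6*y^2 - 3*y - 6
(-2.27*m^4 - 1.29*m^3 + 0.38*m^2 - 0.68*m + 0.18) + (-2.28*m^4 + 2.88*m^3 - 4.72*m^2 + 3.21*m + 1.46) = -4.55*m^4 + 1.59*m^3 - 4.34*m^2 + 2.53*m + 1.64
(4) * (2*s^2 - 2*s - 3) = 8*s^2 - 8*s - 12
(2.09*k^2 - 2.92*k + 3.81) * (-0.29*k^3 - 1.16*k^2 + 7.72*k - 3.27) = -0.6061*k^5 - 1.5776*k^4 + 18.4171*k^3 - 33.7963*k^2 + 38.9616*k - 12.4587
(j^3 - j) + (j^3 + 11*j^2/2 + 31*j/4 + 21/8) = 2*j^3 + 11*j^2/2 + 27*j/4 + 21/8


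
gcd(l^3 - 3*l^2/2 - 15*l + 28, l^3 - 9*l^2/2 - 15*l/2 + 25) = l - 2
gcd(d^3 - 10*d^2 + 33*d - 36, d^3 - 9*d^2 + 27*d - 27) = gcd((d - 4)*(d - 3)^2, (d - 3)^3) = d^2 - 6*d + 9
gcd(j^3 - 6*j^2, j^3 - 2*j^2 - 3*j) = j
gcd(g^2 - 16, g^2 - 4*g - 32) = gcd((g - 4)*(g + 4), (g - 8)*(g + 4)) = g + 4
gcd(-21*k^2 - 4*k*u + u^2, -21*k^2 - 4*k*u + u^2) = -21*k^2 - 4*k*u + u^2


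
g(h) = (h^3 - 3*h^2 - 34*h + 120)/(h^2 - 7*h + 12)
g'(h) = (7 - 2*h)*(h^3 - 3*h^2 - 34*h + 120)/(h^2 - 7*h + 12)^2 + (3*h^2 - 6*h - 34)/(h^2 - 7*h + 12)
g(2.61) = 52.76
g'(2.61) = 119.34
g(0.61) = 12.14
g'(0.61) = 4.15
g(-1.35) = 6.79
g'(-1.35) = 1.95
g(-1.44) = 6.61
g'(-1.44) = 1.91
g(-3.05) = 3.93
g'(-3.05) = 1.49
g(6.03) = 4.09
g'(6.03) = 2.96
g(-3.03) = 3.96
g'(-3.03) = 1.50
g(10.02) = 11.46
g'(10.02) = 1.37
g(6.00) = 4.00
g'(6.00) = 3.00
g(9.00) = 10.00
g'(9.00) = 1.50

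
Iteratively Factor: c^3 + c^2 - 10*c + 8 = (c - 2)*(c^2 + 3*c - 4) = (c - 2)*(c - 1)*(c + 4)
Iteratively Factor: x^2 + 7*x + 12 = (x + 4)*(x + 3)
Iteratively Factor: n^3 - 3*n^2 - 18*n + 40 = (n - 2)*(n^2 - n - 20) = (n - 5)*(n - 2)*(n + 4)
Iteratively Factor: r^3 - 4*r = (r + 2)*(r^2 - 2*r) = r*(r + 2)*(r - 2)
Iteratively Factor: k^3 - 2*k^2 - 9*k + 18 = (k - 2)*(k^2 - 9) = (k - 2)*(k + 3)*(k - 3)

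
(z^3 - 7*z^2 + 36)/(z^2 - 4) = (z^2 - 9*z + 18)/(z - 2)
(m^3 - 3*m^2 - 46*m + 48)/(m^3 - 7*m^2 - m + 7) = (m^2 - 2*m - 48)/(m^2 - 6*m - 7)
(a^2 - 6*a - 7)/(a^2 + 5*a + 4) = (a - 7)/(a + 4)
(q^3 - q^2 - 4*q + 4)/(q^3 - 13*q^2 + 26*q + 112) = (q^2 - 3*q + 2)/(q^2 - 15*q + 56)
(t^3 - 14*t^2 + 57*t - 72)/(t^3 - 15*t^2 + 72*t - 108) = (t^2 - 11*t + 24)/(t^2 - 12*t + 36)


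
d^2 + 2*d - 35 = (d - 5)*(d + 7)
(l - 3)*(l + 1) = l^2 - 2*l - 3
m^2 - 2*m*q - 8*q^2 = (m - 4*q)*(m + 2*q)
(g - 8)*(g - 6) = g^2 - 14*g + 48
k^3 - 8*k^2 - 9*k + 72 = (k - 8)*(k - 3)*(k + 3)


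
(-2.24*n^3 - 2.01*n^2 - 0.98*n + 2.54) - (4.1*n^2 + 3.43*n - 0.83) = -2.24*n^3 - 6.11*n^2 - 4.41*n + 3.37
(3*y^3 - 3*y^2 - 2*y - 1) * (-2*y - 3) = -6*y^4 - 3*y^3 + 13*y^2 + 8*y + 3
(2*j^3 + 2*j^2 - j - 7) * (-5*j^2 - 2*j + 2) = -10*j^5 - 14*j^4 + 5*j^3 + 41*j^2 + 12*j - 14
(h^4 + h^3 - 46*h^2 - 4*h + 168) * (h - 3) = h^5 - 2*h^4 - 49*h^3 + 134*h^2 + 180*h - 504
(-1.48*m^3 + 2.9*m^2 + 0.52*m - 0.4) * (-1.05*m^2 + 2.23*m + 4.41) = 1.554*m^5 - 6.3454*m^4 - 0.6058*m^3 + 14.3686*m^2 + 1.4012*m - 1.764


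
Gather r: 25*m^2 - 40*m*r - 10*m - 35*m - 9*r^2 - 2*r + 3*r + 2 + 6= 25*m^2 - 45*m - 9*r^2 + r*(1 - 40*m) + 8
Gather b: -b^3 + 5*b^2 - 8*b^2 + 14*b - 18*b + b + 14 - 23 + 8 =-b^3 - 3*b^2 - 3*b - 1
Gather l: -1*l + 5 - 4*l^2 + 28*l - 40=-4*l^2 + 27*l - 35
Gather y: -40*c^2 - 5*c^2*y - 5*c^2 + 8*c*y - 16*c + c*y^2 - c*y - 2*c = -45*c^2 + c*y^2 - 18*c + y*(-5*c^2 + 7*c)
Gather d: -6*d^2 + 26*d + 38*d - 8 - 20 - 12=-6*d^2 + 64*d - 40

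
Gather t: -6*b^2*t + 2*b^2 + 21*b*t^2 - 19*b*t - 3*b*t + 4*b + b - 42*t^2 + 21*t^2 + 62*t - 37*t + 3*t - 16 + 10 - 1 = 2*b^2 + 5*b + t^2*(21*b - 21) + t*(-6*b^2 - 22*b + 28) - 7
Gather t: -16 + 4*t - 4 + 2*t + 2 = 6*t - 18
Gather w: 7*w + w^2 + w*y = w^2 + w*(y + 7)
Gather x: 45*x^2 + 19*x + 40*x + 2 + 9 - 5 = 45*x^2 + 59*x + 6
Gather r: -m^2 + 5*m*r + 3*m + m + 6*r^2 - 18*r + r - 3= -m^2 + 4*m + 6*r^2 + r*(5*m - 17) - 3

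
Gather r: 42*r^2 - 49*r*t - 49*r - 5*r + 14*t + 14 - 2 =42*r^2 + r*(-49*t - 54) + 14*t + 12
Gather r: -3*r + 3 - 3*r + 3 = 6 - 6*r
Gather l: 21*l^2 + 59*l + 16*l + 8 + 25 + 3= 21*l^2 + 75*l + 36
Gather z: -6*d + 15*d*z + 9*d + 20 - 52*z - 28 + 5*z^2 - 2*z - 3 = 3*d + 5*z^2 + z*(15*d - 54) - 11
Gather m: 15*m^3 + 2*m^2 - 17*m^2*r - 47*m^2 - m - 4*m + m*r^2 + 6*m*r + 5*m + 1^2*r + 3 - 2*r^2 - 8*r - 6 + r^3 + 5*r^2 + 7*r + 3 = 15*m^3 + m^2*(-17*r - 45) + m*(r^2 + 6*r) + r^3 + 3*r^2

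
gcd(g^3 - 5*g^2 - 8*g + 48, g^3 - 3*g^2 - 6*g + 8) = g - 4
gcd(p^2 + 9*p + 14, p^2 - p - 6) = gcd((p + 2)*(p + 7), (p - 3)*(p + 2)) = p + 2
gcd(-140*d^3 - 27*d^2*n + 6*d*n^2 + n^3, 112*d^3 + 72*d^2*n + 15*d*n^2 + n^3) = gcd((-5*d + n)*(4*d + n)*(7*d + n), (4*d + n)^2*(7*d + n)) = 28*d^2 + 11*d*n + n^2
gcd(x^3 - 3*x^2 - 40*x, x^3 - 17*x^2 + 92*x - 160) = x - 8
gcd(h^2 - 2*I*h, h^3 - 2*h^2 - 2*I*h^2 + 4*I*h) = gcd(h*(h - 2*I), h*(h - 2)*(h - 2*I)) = h^2 - 2*I*h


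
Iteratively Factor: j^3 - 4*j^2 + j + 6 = (j + 1)*(j^2 - 5*j + 6) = (j - 3)*(j + 1)*(j - 2)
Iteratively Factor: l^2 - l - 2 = (l + 1)*(l - 2)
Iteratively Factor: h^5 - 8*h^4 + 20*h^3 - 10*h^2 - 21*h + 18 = (h - 2)*(h^4 - 6*h^3 + 8*h^2 + 6*h - 9) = (h - 2)*(h + 1)*(h^3 - 7*h^2 + 15*h - 9) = (h - 3)*(h - 2)*(h + 1)*(h^2 - 4*h + 3) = (h - 3)*(h - 2)*(h - 1)*(h + 1)*(h - 3)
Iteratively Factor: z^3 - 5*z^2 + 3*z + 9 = (z + 1)*(z^2 - 6*z + 9) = (z - 3)*(z + 1)*(z - 3)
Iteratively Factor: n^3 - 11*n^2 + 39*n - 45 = (n - 3)*(n^2 - 8*n + 15) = (n - 5)*(n - 3)*(n - 3)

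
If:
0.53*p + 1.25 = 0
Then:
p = -2.36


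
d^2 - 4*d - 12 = (d - 6)*(d + 2)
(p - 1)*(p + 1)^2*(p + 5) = p^4 + 6*p^3 + 4*p^2 - 6*p - 5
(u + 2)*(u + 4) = u^2 + 6*u + 8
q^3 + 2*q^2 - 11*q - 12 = (q - 3)*(q + 1)*(q + 4)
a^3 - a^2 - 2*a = a*(a - 2)*(a + 1)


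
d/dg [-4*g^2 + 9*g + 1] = 9 - 8*g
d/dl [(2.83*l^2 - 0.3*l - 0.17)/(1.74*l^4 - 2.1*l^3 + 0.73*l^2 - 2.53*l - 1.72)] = (-9.8484*l^5 + 7.509*l^4 - 0.0768000000000004*l^3 - 8.0119*l^2 - 9.487*l + 0.0859)/(3.0276*l^8 - 7.308*l^7 + 6.9504*l^6 - 11.8704*l^5 + 5.1733*l^4 + 3.5302*l^3 + 3.8897*l^2 + 8.7032*l + 2.9584)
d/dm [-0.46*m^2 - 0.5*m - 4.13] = -0.92*m - 0.5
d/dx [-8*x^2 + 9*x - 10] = 9 - 16*x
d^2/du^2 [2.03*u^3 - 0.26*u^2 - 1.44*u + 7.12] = 12.18*u - 0.52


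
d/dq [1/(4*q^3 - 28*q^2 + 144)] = q*(14 - 3*q)/(4*(q^3 - 7*q^2 + 36)^2)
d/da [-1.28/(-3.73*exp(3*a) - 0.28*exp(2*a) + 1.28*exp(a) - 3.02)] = (-14.3232*exp(2*a) - 0.7168*exp(a) + 1.6384)*exp(a)/(3.73*exp(3*a) + 0.28*exp(2*a) - 1.28*exp(a) + 3.02)^2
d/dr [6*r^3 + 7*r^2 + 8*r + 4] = 18*r^2 + 14*r + 8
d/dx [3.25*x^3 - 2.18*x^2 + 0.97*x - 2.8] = 9.75*x^2 - 4.36*x + 0.97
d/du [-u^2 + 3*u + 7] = 3 - 2*u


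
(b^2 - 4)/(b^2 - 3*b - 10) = (b - 2)/(b - 5)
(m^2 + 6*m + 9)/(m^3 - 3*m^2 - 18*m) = (m + 3)/(m*(m - 6))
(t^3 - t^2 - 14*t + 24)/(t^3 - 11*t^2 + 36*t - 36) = (t + 4)/(t - 6)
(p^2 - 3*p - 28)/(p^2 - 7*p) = (p + 4)/p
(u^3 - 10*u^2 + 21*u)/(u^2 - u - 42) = u*(u - 3)/(u + 6)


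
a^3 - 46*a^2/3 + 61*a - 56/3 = (a - 8)*(a - 7)*(a - 1/3)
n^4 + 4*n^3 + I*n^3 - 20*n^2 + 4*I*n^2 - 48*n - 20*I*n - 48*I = (n - 4)*(n + 2)*(n + 6)*(n + I)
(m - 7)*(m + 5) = m^2 - 2*m - 35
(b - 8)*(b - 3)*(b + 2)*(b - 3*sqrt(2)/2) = b^4 - 9*b^3 - 3*sqrt(2)*b^3/2 + 2*b^2 + 27*sqrt(2)*b^2/2 - 3*sqrt(2)*b + 48*b - 72*sqrt(2)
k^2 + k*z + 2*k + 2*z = (k + 2)*(k + z)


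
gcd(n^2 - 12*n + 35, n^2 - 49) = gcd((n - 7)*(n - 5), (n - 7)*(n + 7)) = n - 7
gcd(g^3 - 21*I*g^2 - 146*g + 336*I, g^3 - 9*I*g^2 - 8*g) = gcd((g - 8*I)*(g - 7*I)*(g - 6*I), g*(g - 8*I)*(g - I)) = g - 8*I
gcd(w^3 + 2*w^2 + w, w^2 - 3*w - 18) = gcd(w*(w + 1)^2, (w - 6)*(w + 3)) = 1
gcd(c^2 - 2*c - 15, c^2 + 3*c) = c + 3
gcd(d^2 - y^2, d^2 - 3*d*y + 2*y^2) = -d + y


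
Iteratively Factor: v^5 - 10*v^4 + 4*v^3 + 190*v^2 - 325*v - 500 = (v - 5)*(v^4 - 5*v^3 - 21*v^2 + 85*v + 100) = (v - 5)^2*(v^3 - 21*v - 20) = (v - 5)^3*(v^2 + 5*v + 4) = (v - 5)^3*(v + 1)*(v + 4)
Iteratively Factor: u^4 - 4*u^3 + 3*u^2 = (u)*(u^3 - 4*u^2 + 3*u) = u*(u - 3)*(u^2 - u) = u^2*(u - 3)*(u - 1)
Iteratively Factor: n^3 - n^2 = (n - 1)*(n^2) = n*(n - 1)*(n)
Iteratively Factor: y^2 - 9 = (y + 3)*(y - 3)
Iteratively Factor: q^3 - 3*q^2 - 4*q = (q)*(q^2 - 3*q - 4) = q*(q - 4)*(q + 1)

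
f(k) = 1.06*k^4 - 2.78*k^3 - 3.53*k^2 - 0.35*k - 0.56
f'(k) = 4.24*k^3 - 8.34*k^2 - 7.06*k - 0.35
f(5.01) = 227.31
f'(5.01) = 288.13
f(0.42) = -1.50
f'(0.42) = -4.47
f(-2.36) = 50.03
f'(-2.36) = -85.87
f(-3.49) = 233.10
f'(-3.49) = -257.53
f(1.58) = -14.28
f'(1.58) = -15.60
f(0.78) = -3.91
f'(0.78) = -8.92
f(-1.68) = 11.69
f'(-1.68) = -32.13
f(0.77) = -3.82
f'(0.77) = -8.80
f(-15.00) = 62255.44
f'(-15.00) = -16080.95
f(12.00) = 16663.24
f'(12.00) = 6040.69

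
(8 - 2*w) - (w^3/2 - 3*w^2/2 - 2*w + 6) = -w^3/2 + 3*w^2/2 + 2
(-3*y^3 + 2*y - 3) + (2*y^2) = -3*y^3 + 2*y^2 + 2*y - 3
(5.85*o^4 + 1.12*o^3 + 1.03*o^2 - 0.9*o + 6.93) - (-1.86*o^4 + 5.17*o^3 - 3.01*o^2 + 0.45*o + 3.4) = 7.71*o^4 - 4.05*o^3 + 4.04*o^2 - 1.35*o + 3.53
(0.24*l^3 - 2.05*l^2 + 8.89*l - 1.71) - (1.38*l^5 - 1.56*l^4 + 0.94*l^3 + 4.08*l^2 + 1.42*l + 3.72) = -1.38*l^5 + 1.56*l^4 - 0.7*l^3 - 6.13*l^2 + 7.47*l - 5.43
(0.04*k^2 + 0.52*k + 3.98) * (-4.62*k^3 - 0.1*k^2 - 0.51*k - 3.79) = -0.1848*k^5 - 2.4064*k^4 - 18.46*k^3 - 0.8148*k^2 - 4.0006*k - 15.0842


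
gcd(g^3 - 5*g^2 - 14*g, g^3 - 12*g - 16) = g + 2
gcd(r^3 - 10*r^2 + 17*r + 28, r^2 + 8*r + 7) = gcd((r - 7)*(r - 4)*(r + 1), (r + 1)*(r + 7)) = r + 1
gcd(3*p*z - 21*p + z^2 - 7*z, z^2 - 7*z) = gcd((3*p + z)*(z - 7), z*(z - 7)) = z - 7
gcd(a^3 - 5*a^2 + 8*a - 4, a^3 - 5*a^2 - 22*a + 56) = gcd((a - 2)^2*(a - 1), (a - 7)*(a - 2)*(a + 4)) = a - 2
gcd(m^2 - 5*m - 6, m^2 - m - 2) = m + 1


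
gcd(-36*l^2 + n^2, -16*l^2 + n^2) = 1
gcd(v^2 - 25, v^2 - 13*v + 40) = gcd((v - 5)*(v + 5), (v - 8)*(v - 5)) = v - 5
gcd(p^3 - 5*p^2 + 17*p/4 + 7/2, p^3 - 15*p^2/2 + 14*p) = p - 7/2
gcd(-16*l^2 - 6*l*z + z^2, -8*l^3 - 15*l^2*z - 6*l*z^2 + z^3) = -8*l + z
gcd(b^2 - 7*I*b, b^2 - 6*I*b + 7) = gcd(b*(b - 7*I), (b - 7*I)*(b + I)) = b - 7*I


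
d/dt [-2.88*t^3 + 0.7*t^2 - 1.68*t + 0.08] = -8.64*t^2 + 1.4*t - 1.68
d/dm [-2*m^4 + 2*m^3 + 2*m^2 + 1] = 2*m*(-4*m^2 + 3*m + 2)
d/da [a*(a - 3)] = 2*a - 3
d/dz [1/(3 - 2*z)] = 2/(2*z - 3)^2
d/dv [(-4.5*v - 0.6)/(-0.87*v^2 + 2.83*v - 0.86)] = (-3.915*v^2 - 1.044*v + 5.568)/(0.7569*v^4 - 4.9242*v^3 + 9.5053*v^2 - 4.8676*v + 0.7396)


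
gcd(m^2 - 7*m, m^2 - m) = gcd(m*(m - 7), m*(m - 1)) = m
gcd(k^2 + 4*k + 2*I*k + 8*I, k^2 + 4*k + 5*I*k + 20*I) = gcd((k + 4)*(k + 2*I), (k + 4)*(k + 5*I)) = k + 4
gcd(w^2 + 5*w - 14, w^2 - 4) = w - 2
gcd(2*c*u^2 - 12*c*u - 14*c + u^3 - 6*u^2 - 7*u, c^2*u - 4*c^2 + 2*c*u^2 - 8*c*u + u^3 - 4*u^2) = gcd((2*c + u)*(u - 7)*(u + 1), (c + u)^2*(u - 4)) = 1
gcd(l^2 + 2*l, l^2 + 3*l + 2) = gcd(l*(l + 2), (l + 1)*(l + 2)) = l + 2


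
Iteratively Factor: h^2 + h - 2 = (h - 1)*(h + 2)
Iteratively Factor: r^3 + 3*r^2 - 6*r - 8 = (r + 4)*(r^2 - r - 2) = (r + 1)*(r + 4)*(r - 2)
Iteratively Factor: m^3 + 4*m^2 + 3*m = (m + 1)*(m^2 + 3*m) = m*(m + 1)*(m + 3)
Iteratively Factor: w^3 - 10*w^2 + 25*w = (w - 5)*(w^2 - 5*w) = (w - 5)^2*(w)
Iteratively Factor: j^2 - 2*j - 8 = (j + 2)*(j - 4)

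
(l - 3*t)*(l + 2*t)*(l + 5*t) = l^3 + 4*l^2*t - 11*l*t^2 - 30*t^3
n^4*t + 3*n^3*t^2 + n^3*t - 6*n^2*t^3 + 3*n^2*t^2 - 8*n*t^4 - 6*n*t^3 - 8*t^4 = (n - 2*t)*(n + t)*(n + 4*t)*(n*t + t)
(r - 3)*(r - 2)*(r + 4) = r^3 - r^2 - 14*r + 24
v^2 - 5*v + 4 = (v - 4)*(v - 1)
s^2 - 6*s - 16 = (s - 8)*(s + 2)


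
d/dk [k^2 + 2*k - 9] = 2*k + 2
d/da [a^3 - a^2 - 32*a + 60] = 3*a^2 - 2*a - 32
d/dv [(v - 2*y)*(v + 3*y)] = 2*v + y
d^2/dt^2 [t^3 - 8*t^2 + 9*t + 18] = 6*t - 16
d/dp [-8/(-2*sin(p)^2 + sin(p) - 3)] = 8*(1 - 4*sin(p))*cos(p)/(-sin(p) - cos(2*p) + 4)^2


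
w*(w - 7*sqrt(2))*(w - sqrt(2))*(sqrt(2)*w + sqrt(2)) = sqrt(2)*w^4 - 16*w^3 + sqrt(2)*w^3 - 16*w^2 + 14*sqrt(2)*w^2 + 14*sqrt(2)*w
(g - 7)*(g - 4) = g^2 - 11*g + 28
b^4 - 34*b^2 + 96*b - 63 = (b - 3)^2*(b - 1)*(b + 7)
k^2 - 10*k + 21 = (k - 7)*(k - 3)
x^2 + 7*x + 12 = (x + 3)*(x + 4)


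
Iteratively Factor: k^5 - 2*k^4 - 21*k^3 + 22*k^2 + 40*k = (k + 1)*(k^4 - 3*k^3 - 18*k^2 + 40*k) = k*(k + 1)*(k^3 - 3*k^2 - 18*k + 40) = k*(k - 2)*(k + 1)*(k^2 - k - 20) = k*(k - 5)*(k - 2)*(k + 1)*(k + 4)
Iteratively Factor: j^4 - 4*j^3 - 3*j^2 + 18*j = (j)*(j^3 - 4*j^2 - 3*j + 18) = j*(j - 3)*(j^2 - j - 6) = j*(j - 3)*(j + 2)*(j - 3)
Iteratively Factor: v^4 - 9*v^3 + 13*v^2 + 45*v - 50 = (v - 5)*(v^3 - 4*v^2 - 7*v + 10) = (v - 5)^2*(v^2 + v - 2) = (v - 5)^2*(v - 1)*(v + 2)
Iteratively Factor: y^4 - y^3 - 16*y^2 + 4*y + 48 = (y + 3)*(y^3 - 4*y^2 - 4*y + 16) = (y - 4)*(y + 3)*(y^2 - 4) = (y - 4)*(y - 2)*(y + 3)*(y + 2)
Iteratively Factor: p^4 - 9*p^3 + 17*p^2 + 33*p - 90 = (p - 5)*(p^3 - 4*p^2 - 3*p + 18) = (p - 5)*(p - 3)*(p^2 - p - 6) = (p - 5)*(p - 3)*(p + 2)*(p - 3)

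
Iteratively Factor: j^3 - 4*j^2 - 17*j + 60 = (j - 3)*(j^2 - j - 20) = (j - 5)*(j - 3)*(j + 4)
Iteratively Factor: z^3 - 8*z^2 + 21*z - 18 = (z - 2)*(z^2 - 6*z + 9) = (z - 3)*(z - 2)*(z - 3)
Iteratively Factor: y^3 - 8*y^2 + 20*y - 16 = (y - 2)*(y^2 - 6*y + 8) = (y - 2)^2*(y - 4)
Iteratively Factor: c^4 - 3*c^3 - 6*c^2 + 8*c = (c - 1)*(c^3 - 2*c^2 - 8*c) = (c - 1)*(c + 2)*(c^2 - 4*c) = c*(c - 1)*(c + 2)*(c - 4)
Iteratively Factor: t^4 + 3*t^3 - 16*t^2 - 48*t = (t + 3)*(t^3 - 16*t) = (t + 3)*(t + 4)*(t^2 - 4*t) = (t - 4)*(t + 3)*(t + 4)*(t)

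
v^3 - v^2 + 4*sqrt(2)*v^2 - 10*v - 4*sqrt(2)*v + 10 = (v - 1)*(v - sqrt(2))*(v + 5*sqrt(2))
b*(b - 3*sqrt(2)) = b^2 - 3*sqrt(2)*b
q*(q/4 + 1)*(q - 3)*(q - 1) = q^4/4 - 13*q^2/4 + 3*q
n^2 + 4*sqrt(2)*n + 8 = (n + 2*sqrt(2))^2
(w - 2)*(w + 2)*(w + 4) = w^3 + 4*w^2 - 4*w - 16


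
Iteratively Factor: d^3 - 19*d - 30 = (d + 2)*(d^2 - 2*d - 15) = (d + 2)*(d + 3)*(d - 5)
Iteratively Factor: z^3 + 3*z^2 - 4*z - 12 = (z + 2)*(z^2 + z - 6) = (z + 2)*(z + 3)*(z - 2)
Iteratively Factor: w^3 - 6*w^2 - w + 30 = (w - 5)*(w^2 - w - 6) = (w - 5)*(w + 2)*(w - 3)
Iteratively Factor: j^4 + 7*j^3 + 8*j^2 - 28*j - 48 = (j + 3)*(j^3 + 4*j^2 - 4*j - 16) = (j + 3)*(j + 4)*(j^2 - 4) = (j + 2)*(j + 3)*(j + 4)*(j - 2)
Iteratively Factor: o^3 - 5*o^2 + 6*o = (o - 2)*(o^2 - 3*o) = (o - 3)*(o - 2)*(o)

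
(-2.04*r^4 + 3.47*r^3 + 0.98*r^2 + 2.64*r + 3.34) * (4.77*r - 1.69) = -9.7308*r^5 + 19.9995*r^4 - 1.1897*r^3 + 10.9366*r^2 + 11.4702*r - 5.6446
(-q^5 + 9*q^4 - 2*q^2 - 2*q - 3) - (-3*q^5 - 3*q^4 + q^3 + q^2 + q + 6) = 2*q^5 + 12*q^4 - q^3 - 3*q^2 - 3*q - 9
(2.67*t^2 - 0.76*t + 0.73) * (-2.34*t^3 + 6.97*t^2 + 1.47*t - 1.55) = -6.2478*t^5 + 20.3883*t^4 - 3.0805*t^3 - 0.1676*t^2 + 2.2511*t - 1.1315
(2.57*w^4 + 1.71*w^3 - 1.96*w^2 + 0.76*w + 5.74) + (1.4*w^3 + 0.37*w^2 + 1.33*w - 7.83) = 2.57*w^4 + 3.11*w^3 - 1.59*w^2 + 2.09*w - 2.09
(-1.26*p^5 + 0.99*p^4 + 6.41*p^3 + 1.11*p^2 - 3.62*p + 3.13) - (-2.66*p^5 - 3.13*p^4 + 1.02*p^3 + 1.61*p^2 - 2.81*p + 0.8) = 1.4*p^5 + 4.12*p^4 + 5.39*p^3 - 0.5*p^2 - 0.81*p + 2.33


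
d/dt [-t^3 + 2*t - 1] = 2 - 3*t^2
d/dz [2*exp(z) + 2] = 2*exp(z)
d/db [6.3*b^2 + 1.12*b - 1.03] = 12.6*b + 1.12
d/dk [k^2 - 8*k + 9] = 2*k - 8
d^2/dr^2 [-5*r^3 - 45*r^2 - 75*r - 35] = -30*r - 90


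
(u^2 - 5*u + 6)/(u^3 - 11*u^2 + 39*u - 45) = (u - 2)/(u^2 - 8*u + 15)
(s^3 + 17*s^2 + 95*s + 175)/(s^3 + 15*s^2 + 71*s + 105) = (s + 5)/(s + 3)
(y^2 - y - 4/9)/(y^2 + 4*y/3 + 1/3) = (y - 4/3)/(y + 1)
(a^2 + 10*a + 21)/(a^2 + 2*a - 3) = (a + 7)/(a - 1)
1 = 1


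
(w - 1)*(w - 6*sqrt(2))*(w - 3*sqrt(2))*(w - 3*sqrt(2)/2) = w^4 - 21*sqrt(2)*w^3/2 - w^3 + 21*sqrt(2)*w^2/2 + 63*w^2 - 54*sqrt(2)*w - 63*w + 54*sqrt(2)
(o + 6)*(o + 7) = o^2 + 13*o + 42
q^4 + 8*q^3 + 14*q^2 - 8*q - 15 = (q - 1)*(q + 1)*(q + 3)*(q + 5)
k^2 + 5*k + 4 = (k + 1)*(k + 4)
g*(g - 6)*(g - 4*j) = g^3 - 4*g^2*j - 6*g^2 + 24*g*j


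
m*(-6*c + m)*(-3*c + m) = 18*c^2*m - 9*c*m^2 + m^3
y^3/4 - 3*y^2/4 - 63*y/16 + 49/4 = (y/4 + 1)*(y - 7/2)^2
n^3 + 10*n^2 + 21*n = n*(n + 3)*(n + 7)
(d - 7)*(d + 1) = d^2 - 6*d - 7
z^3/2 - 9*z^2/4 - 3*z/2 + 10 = (z/2 + 1)*(z - 4)*(z - 5/2)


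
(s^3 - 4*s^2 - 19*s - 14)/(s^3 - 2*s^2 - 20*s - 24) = (s^2 - 6*s - 7)/(s^2 - 4*s - 12)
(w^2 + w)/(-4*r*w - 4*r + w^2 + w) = -w/(4*r - w)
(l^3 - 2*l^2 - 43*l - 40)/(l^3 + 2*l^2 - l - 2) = (l^2 - 3*l - 40)/(l^2 + l - 2)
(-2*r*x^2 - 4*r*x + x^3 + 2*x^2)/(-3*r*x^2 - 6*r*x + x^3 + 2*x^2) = (-2*r + x)/(-3*r + x)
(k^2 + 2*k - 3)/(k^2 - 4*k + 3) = (k + 3)/(k - 3)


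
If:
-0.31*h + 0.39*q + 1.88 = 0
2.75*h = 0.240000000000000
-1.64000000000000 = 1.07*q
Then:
No Solution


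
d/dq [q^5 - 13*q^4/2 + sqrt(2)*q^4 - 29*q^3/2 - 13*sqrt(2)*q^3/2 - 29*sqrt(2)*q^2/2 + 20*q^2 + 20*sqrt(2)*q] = 5*q^4 - 26*q^3 + 4*sqrt(2)*q^3 - 87*q^2/2 - 39*sqrt(2)*q^2/2 - 29*sqrt(2)*q + 40*q + 20*sqrt(2)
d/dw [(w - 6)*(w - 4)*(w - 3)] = 3*w^2 - 26*w + 54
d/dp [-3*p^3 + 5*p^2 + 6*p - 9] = -9*p^2 + 10*p + 6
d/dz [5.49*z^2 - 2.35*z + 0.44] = 10.98*z - 2.35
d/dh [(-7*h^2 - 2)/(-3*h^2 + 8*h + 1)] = 2*(-28*h^2 - 13*h + 8)/(9*h^4 - 48*h^3 + 58*h^2 + 16*h + 1)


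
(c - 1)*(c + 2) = c^2 + c - 2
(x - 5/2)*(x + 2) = x^2 - x/2 - 5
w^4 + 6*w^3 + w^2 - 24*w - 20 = (w - 2)*(w + 1)*(w + 2)*(w + 5)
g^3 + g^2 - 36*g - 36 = (g - 6)*(g + 1)*(g + 6)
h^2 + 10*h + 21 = (h + 3)*(h + 7)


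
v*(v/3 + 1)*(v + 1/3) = v^3/3 + 10*v^2/9 + v/3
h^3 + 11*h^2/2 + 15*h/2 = h*(h + 5/2)*(h + 3)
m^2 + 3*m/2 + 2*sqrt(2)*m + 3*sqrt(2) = (m + 3/2)*(m + 2*sqrt(2))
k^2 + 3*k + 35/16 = (k + 5/4)*(k + 7/4)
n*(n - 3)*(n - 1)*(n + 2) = n^4 - 2*n^3 - 5*n^2 + 6*n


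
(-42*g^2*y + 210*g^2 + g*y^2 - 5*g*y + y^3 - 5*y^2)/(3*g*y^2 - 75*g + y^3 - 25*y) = (-42*g^2 + g*y + y^2)/(3*g*y + 15*g + y^2 + 5*y)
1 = 1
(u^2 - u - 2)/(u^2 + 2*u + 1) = (u - 2)/(u + 1)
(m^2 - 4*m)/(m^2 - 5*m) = (m - 4)/(m - 5)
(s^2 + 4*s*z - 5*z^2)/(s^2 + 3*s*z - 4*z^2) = (s + 5*z)/(s + 4*z)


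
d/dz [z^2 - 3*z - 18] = 2*z - 3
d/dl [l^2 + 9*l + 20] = 2*l + 9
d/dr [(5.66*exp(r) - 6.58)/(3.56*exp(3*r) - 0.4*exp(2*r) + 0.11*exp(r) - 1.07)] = (-40.2992*exp(3*r) + 72.5384*exp(2*r) - 5.264*exp(r) - 5.3324)*exp(r)/(12.6736*exp(6*r) - 2.848*exp(5*r) + 0.9432*exp(4*r) - 7.7064*exp(3*r) + 0.8681*exp(2*r) - 0.2354*exp(r) + 1.1449)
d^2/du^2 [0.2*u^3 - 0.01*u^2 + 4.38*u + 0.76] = 1.2*u - 0.02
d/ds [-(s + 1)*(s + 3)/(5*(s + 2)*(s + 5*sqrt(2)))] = ((s + 1)*(s + 2)*(s + 3) + (s + 1)*(s + 3)*(s + 5*sqrt(2)) - 2*(s + 2)^2*(s + 5*sqrt(2)))/(5*(s + 2)^2*(s + 5*sqrt(2))^2)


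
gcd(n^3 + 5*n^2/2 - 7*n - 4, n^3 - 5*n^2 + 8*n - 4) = n - 2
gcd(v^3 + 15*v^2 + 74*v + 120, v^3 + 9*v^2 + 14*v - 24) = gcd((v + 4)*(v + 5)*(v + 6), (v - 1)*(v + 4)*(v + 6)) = v^2 + 10*v + 24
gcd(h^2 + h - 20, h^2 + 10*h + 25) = h + 5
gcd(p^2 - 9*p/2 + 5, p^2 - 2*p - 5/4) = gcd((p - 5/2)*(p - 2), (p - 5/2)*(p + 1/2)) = p - 5/2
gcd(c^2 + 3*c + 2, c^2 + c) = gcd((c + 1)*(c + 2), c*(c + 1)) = c + 1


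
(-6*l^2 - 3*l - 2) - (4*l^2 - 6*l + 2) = -10*l^2 + 3*l - 4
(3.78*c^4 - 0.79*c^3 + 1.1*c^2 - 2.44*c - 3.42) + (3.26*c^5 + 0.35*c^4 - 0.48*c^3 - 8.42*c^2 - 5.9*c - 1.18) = 3.26*c^5 + 4.13*c^4 - 1.27*c^3 - 7.32*c^2 - 8.34*c - 4.6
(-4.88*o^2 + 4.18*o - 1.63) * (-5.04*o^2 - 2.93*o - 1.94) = 24.5952*o^4 - 6.7688*o^3 + 5.435*o^2 - 3.3333*o + 3.1622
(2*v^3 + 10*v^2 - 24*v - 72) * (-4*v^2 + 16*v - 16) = -8*v^5 - 8*v^4 + 224*v^3 - 256*v^2 - 768*v + 1152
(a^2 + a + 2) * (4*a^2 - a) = 4*a^4 + 3*a^3 + 7*a^2 - 2*a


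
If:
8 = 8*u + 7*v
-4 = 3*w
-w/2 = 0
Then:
No Solution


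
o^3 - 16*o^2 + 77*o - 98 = (o - 7)^2*(o - 2)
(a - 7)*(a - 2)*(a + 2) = a^3 - 7*a^2 - 4*a + 28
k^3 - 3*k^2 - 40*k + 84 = (k - 7)*(k - 2)*(k + 6)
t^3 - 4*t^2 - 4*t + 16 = (t - 4)*(t - 2)*(t + 2)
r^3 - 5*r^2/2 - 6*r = r*(r - 4)*(r + 3/2)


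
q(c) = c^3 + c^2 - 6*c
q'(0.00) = -6.00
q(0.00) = 0.00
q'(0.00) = -6.00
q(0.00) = 0.00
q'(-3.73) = 28.28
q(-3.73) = -15.60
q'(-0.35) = -6.33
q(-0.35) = 2.18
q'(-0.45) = -6.29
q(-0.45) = 2.81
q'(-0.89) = -5.40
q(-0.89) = 5.43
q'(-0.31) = -6.33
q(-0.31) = 1.93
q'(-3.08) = 16.30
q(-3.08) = -1.25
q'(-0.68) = -5.97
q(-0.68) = 4.23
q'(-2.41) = 6.60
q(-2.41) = 6.27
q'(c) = 3*c^2 + 2*c - 6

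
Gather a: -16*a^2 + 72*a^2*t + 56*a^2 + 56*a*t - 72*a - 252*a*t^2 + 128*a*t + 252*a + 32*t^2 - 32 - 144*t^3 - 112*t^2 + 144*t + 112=a^2*(72*t + 40) + a*(-252*t^2 + 184*t + 180) - 144*t^3 - 80*t^2 + 144*t + 80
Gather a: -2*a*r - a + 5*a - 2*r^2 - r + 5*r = a*(4 - 2*r) - 2*r^2 + 4*r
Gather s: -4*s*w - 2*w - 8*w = -4*s*w - 10*w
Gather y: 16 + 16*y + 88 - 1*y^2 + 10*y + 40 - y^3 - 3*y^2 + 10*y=-y^3 - 4*y^2 + 36*y + 144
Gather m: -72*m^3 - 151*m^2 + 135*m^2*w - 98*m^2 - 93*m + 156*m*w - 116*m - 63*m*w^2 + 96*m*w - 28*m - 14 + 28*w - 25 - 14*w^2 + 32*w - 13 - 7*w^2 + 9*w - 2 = -72*m^3 + m^2*(135*w - 249) + m*(-63*w^2 + 252*w - 237) - 21*w^2 + 69*w - 54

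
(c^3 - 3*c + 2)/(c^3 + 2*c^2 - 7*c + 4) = (c + 2)/(c + 4)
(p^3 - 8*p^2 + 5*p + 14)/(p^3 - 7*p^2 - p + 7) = (p - 2)/(p - 1)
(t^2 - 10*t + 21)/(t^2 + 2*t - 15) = (t - 7)/(t + 5)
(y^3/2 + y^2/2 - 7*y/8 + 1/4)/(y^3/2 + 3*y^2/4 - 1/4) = (y^2 + 3*y/2 - 1)/(y^2 + 2*y + 1)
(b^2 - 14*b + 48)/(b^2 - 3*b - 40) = (b - 6)/(b + 5)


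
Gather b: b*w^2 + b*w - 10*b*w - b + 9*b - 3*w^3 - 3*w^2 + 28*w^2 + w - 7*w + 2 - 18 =b*(w^2 - 9*w + 8) - 3*w^3 + 25*w^2 - 6*w - 16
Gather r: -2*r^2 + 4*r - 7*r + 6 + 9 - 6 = -2*r^2 - 3*r + 9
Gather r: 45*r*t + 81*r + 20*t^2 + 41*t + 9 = r*(45*t + 81) + 20*t^2 + 41*t + 9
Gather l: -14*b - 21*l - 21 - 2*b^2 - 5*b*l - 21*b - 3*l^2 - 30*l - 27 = -2*b^2 - 35*b - 3*l^2 + l*(-5*b - 51) - 48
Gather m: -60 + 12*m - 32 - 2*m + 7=10*m - 85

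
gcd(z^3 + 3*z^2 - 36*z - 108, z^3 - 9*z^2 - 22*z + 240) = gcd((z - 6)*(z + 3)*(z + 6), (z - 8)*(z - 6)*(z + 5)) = z - 6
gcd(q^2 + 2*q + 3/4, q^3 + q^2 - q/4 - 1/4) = q + 1/2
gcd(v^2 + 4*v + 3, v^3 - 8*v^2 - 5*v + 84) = v + 3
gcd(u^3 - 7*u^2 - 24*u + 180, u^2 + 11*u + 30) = u + 5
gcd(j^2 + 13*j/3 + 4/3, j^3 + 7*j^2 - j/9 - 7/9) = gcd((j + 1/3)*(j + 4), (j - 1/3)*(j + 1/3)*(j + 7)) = j + 1/3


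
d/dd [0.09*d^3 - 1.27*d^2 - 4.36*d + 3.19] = 0.27*d^2 - 2.54*d - 4.36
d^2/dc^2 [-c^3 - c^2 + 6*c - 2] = -6*c - 2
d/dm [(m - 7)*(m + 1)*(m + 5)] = 3*m^2 - 2*m - 37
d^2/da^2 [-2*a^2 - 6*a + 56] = -4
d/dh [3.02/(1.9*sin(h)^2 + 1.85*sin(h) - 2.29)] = -(11.476*sin(h) + 5.587)*cos(h)/(1.9*sin(h)^2 + 1.85*sin(h) - 2.29)^2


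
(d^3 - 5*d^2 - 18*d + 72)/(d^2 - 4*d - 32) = (d^2 - 9*d + 18)/(d - 8)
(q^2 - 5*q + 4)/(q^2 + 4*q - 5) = (q - 4)/(q + 5)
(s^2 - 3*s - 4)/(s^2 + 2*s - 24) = (s + 1)/(s + 6)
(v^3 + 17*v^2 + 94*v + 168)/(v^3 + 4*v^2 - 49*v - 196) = (v + 6)/(v - 7)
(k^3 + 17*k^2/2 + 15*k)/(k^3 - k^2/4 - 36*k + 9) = 2*k*(2*k + 5)/(4*k^2 - 25*k + 6)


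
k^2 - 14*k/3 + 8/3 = (k - 4)*(k - 2/3)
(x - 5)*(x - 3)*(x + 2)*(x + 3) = x^4 - 3*x^3 - 19*x^2 + 27*x + 90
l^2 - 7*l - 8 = (l - 8)*(l + 1)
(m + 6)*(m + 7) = m^2 + 13*m + 42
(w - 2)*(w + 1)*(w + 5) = w^3 + 4*w^2 - 7*w - 10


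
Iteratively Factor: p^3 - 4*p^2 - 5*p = (p)*(p^2 - 4*p - 5) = p*(p + 1)*(p - 5)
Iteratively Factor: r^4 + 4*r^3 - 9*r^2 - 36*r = (r + 3)*(r^3 + r^2 - 12*r) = (r - 3)*(r + 3)*(r^2 + 4*r) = r*(r - 3)*(r + 3)*(r + 4)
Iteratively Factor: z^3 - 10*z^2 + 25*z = (z - 5)*(z^2 - 5*z) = z*(z - 5)*(z - 5)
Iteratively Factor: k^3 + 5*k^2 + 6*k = (k + 2)*(k^2 + 3*k) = k*(k + 2)*(k + 3)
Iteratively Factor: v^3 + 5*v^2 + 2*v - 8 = (v - 1)*(v^2 + 6*v + 8) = (v - 1)*(v + 4)*(v + 2)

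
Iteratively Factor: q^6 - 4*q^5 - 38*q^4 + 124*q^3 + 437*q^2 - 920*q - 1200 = (q + 4)*(q^5 - 8*q^4 - 6*q^3 + 148*q^2 - 155*q - 300) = (q + 4)^2*(q^4 - 12*q^3 + 42*q^2 - 20*q - 75) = (q - 5)*(q + 4)^2*(q^3 - 7*q^2 + 7*q + 15) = (q - 5)^2*(q + 4)^2*(q^2 - 2*q - 3) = (q - 5)^2*(q - 3)*(q + 4)^2*(q + 1)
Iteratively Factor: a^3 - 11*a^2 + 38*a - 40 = (a - 2)*(a^2 - 9*a + 20) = (a - 5)*(a - 2)*(a - 4)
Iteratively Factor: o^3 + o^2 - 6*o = (o)*(o^2 + o - 6) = o*(o - 2)*(o + 3)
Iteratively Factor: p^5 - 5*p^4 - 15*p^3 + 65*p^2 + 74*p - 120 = (p - 1)*(p^4 - 4*p^3 - 19*p^2 + 46*p + 120) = (p - 1)*(p + 3)*(p^3 - 7*p^2 + 2*p + 40) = (p - 4)*(p - 1)*(p + 3)*(p^2 - 3*p - 10) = (p - 4)*(p - 1)*(p + 2)*(p + 3)*(p - 5)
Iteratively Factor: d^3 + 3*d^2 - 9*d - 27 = (d - 3)*(d^2 + 6*d + 9) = (d - 3)*(d + 3)*(d + 3)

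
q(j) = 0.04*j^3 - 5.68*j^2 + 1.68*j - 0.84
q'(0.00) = 1.68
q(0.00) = -0.84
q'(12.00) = -117.36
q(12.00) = -729.48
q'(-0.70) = 9.69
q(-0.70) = -4.81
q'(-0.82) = 11.08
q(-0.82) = -6.06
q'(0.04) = 1.23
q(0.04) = -0.78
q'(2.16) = -22.30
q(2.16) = -23.31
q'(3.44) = -35.98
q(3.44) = -60.65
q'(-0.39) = 6.13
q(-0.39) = -2.36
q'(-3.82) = 46.83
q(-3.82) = -92.37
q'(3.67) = -38.39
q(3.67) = -69.20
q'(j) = 0.12*j^2 - 11.36*j + 1.68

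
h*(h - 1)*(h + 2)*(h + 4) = h^4 + 5*h^3 + 2*h^2 - 8*h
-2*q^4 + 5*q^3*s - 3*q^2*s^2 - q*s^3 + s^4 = (-q + s)^3*(2*q + s)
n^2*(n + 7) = n^3 + 7*n^2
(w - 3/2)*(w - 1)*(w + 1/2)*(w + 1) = w^4 - w^3 - 7*w^2/4 + w + 3/4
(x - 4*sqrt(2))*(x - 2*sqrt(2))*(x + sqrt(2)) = x^3 - 5*sqrt(2)*x^2 + 4*x + 16*sqrt(2)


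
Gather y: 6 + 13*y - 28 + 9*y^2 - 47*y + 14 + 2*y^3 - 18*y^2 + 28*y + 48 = 2*y^3 - 9*y^2 - 6*y + 40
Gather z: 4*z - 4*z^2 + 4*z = -4*z^2 + 8*z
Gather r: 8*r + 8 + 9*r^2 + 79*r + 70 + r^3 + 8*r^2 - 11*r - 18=r^3 + 17*r^2 + 76*r + 60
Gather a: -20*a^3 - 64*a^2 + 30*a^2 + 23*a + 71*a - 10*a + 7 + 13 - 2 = -20*a^3 - 34*a^2 + 84*a + 18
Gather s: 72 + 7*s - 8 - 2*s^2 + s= -2*s^2 + 8*s + 64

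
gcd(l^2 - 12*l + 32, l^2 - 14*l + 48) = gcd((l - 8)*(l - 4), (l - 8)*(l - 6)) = l - 8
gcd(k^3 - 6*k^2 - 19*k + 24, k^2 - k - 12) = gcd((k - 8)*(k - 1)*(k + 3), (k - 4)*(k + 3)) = k + 3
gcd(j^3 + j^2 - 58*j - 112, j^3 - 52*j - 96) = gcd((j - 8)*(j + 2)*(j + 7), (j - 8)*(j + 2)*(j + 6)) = j^2 - 6*j - 16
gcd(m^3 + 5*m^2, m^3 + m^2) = m^2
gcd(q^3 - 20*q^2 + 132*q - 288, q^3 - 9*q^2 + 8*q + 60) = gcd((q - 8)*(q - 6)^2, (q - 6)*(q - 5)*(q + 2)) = q - 6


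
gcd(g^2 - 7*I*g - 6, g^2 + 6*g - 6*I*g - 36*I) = g - 6*I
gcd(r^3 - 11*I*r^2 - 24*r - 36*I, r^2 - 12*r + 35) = 1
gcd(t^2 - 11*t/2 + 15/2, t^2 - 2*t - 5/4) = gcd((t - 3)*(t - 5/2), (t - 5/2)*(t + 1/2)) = t - 5/2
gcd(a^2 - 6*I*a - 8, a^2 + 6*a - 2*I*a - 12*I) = a - 2*I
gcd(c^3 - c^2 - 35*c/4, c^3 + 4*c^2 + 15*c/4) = c^2 + 5*c/2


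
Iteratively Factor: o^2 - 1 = (o - 1)*(o + 1)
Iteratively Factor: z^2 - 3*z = (z - 3)*(z)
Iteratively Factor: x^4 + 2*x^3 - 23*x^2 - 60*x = (x + 4)*(x^3 - 2*x^2 - 15*x) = (x - 5)*(x + 4)*(x^2 + 3*x) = (x - 5)*(x + 3)*(x + 4)*(x)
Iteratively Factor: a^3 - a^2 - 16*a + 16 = (a + 4)*(a^2 - 5*a + 4) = (a - 1)*(a + 4)*(a - 4)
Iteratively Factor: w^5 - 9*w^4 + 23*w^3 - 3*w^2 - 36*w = (w + 1)*(w^4 - 10*w^3 + 33*w^2 - 36*w) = (w - 4)*(w + 1)*(w^3 - 6*w^2 + 9*w) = w*(w - 4)*(w + 1)*(w^2 - 6*w + 9) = w*(w - 4)*(w - 3)*(w + 1)*(w - 3)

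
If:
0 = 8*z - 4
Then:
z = 1/2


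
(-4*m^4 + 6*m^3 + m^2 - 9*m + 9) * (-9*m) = 36*m^5 - 54*m^4 - 9*m^3 + 81*m^2 - 81*m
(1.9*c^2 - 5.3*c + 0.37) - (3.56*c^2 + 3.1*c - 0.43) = -1.66*c^2 - 8.4*c + 0.8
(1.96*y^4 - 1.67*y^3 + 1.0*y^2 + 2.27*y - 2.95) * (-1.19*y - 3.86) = -2.3324*y^5 - 5.5783*y^4 + 5.2562*y^3 - 6.5613*y^2 - 5.2517*y + 11.387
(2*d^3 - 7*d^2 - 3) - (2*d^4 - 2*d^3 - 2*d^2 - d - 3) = -2*d^4 + 4*d^3 - 5*d^2 + d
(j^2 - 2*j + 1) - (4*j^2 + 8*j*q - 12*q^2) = -3*j^2 - 8*j*q - 2*j + 12*q^2 + 1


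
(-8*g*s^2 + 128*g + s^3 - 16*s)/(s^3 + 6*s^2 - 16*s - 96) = (-8*g + s)/(s + 6)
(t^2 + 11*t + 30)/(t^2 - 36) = (t + 5)/(t - 6)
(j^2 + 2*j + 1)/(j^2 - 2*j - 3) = (j + 1)/(j - 3)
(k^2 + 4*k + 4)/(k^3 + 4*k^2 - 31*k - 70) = (k + 2)/(k^2 + 2*k - 35)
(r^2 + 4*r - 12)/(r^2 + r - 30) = (r - 2)/(r - 5)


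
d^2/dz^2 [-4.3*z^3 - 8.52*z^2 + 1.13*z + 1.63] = -25.8*z - 17.04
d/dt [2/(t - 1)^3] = -6/(t - 1)^4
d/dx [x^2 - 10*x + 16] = 2*x - 10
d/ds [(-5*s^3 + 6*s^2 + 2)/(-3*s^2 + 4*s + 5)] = (15*s^4 - 40*s^3 - 51*s^2 + 72*s - 8)/(9*s^4 - 24*s^3 - 14*s^2 + 40*s + 25)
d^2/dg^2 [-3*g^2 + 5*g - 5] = -6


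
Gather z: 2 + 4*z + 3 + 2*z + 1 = 6*z + 6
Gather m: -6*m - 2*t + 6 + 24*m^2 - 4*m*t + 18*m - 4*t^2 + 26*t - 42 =24*m^2 + m*(12 - 4*t) - 4*t^2 + 24*t - 36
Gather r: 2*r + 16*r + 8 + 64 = 18*r + 72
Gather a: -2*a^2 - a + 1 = -2*a^2 - a + 1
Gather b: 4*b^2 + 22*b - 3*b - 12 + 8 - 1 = 4*b^2 + 19*b - 5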